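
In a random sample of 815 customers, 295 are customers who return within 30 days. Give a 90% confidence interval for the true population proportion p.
(0.334, 0.390)

Proportion CI:
p̂ = 295/815 = 0.36196
SE = √(p̂(1-p̂)/n) = √(0.36196 · 0.63804 / 815) = 0.01683

z* = 1.645
Margin = z* · SE = 1.645 · 0.01683 = 0.0277

CI: 0.36196 ± 0.0277 = (0.334, 0.390)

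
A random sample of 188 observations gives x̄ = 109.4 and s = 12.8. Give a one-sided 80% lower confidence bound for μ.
μ ≥ 108.61

Lower bound (one-sided):
t* = 0.844 (one-sided for 80%)
Lower bound = x̄ - t* · s/√n = 109.4 - 0.844 · 12.8/√188 = 108.61

We are 80% confident that μ ≥ 108.61.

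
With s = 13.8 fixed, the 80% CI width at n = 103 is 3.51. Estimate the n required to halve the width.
n ≈ 412

CI width ∝ 1/√n
To reduce width by factor 2, need √n to grow by 2 → need 2² = 4 times as many samples.

Current: n = 103, width = 3.51
New: n = 412, width ≈ 1.75

Width reduced by factor of 3.51/1.75 = 2.01.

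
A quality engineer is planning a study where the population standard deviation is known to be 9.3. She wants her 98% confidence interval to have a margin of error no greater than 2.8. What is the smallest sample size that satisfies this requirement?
n ≥ 60

For margin E ≤ 2.8:
n ≥ (z* · σ / E)²
n ≥ (2.326 · 9.3 / 2.8)²
n ≥ 59.69

Minimum n = 60 (rounding up)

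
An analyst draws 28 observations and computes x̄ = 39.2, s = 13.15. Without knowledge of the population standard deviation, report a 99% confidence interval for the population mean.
(32.31, 46.09)

t-interval (σ unknown):
df = n - 1 = 27
t* = 2.771 for 99% confidence

Margin of error = t* · s/√n = 2.771 · 13.15/√28 = 6.89

CI: (32.31, 46.09)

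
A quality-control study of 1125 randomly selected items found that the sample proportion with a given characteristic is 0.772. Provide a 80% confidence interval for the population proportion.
(0.756, 0.788)

Proportion CI:
SE = √(p̂(1-p̂)/n) = √(0.772 · 0.228 / 1125) = 0.01251

z* = 1.282
Margin = z* · SE = 1.282 · 0.01251 = 0.0160

CI: 0.772 ± 0.0160 = (0.756, 0.788)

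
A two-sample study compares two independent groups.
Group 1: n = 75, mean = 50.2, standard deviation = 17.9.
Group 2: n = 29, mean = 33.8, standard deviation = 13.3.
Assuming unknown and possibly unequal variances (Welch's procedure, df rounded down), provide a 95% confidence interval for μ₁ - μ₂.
(9.98, 22.82)

Difference: x̄₁ - x̄₂ = 16.40
SE = √(s₁²/n₁ + s₂²/n₂) = √(17.9²/75 + 13.3²/29) = 3.2205
df = 68.28 → 68 (Welch–Satterthwaite, rounded down)
t* = 1.995

CI: 16.40 ± 1.995 · 3.2205 = 16.40 ± 6.42 = (9.98, 22.82)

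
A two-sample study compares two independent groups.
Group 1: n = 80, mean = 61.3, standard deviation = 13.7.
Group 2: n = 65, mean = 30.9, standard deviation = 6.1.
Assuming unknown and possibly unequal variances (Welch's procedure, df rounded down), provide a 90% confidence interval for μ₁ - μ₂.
(27.57, 33.23)

Difference: x̄₁ - x̄₂ = 30.40
SE = √(s₁²/n₁ + s₂²/n₂) = √(13.7²/80 + 6.1²/65) = 1.7084
df = 113.89 → 113 (Welch–Satterthwaite, rounded down)
t* = 1.658

CI: 30.40 ± 1.658 · 1.7084 = 30.40 ± 2.83 = (27.57, 33.23)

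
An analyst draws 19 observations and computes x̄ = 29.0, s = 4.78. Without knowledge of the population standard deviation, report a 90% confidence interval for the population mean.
(27.10, 30.90)

t-interval (σ unknown):
df = n - 1 = 18
t* = 1.734 for 90% confidence

Margin of error = t* · s/√n = 1.734 · 4.78/√19 = 1.90

CI: (27.10, 30.90)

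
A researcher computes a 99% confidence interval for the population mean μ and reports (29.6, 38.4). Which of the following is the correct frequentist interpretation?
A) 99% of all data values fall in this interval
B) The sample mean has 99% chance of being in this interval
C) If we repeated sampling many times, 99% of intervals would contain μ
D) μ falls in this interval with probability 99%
C

A) Wrong — a CI is about the parameter μ, not individual data values.
B) Wrong — x̄ is observed and sits in the interval by construction.
C) Correct — this is the frequentist long-run coverage interpretation.
D) Wrong — μ is fixed; the randomness lives in the interval, not in μ.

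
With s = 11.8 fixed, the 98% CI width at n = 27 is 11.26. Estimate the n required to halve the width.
n ≈ 108

CI width ∝ 1/√n
To reduce width by factor 2, need √n to grow by 2 → need 2² = 4 times as many samples.

Current: n = 27, width = 11.26
New: n = 108, width ≈ 5.36

Width reduced by factor of 11.26/5.36 = 2.10.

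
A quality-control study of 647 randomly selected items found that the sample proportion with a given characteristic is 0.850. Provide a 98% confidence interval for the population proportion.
(0.817, 0.883)

Proportion CI:
SE = √(p̂(1-p̂)/n) = √(0.850 · 0.150 / 647) = 0.01404

z* = 2.326
Margin = z* · SE = 2.326 · 0.01404 = 0.0327

CI: 0.850 ± 0.0327 = (0.817, 0.883)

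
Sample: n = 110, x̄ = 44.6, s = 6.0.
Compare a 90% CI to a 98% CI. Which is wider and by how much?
98% CI is wider by 0.80

df = 109
90% CI: t* = 1.659, (43.65, 45.55), width = 2 · t* · s/√n = 1.90
98% CI: t* = 2.361, (43.25, 45.95), width = 2 · t* · s/√n = 2.70

The 98% CI is wider by 2.70 - 1.90 = 0.80.
Higher confidence requires a wider interval.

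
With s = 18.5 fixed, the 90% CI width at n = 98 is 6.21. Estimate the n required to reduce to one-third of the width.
n ≈ 882

CI width ∝ 1/√n
To reduce width by factor 3, need √n to grow by 3 → need 3² = 9 times as many samples.

Current: n = 98, width = 6.21
New: n = 882, width ≈ 2.05

Width reduced by factor of 6.21/2.05 = 3.03.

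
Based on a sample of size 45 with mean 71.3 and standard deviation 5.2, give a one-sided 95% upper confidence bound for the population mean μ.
μ ≤ 72.60

Upper bound (one-sided):
t* = 1.680 (one-sided for 95%)
Upper bound = x̄ + t* · s/√n = 71.3 + 1.680 · 5.2/√45 = 72.60

We are 95% confident that μ ≤ 72.60.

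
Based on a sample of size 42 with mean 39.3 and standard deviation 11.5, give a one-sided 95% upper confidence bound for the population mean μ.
μ ≤ 42.29

Upper bound (one-sided):
t* = 1.683 (one-sided for 95%)
Upper bound = x̄ + t* · s/√n = 39.3 + 1.683 · 11.5/√42 = 42.29

We are 95% confident that μ ≤ 42.29.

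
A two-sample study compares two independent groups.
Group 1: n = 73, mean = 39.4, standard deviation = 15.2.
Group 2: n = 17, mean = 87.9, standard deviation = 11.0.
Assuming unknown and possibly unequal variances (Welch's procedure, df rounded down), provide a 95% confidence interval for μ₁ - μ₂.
(-55.04, -41.96)

Difference: x̄₁ - x̄₂ = -48.50
SE = √(s₁²/n₁ + s₂²/n₂) = √(15.2²/73 + 11.0²/17) = 3.2066
df = 31.99 → 31 (Welch–Satterthwaite, rounded down)
t* = 2.040

CI: -48.50 ± 2.040 · 3.2066 = -48.50 ± 6.54 = (-55.04, -41.96)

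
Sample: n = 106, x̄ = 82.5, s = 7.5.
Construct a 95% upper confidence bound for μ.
μ ≤ 83.71

Upper bound (one-sided):
t* = 1.659 (one-sided for 95%)
Upper bound = x̄ + t* · s/√n = 82.5 + 1.659 · 7.5/√106 = 83.71

We are 95% confident that μ ≤ 83.71.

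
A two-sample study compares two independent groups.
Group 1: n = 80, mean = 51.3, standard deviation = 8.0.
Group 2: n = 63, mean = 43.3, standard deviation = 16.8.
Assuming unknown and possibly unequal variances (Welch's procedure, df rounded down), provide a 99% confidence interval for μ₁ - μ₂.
(1.94, 14.06)

Difference: x̄₁ - x̄₂ = 8.00
SE = √(s₁²/n₁ + s₂²/n₂) = √(8.0²/80 + 16.8²/63) = 2.2978
df = 84.02 → 84 (Welch–Satterthwaite, rounded down)
t* = 2.636

CI: 8.00 ± 2.636 · 2.2978 = 8.00 ± 6.06 = (1.94, 14.06)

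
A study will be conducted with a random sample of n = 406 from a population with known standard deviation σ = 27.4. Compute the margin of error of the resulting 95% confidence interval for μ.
Margin of error = 2.67

Margin of error = z* · σ/√n
= 1.960 · 27.4/√406
= 1.960 · 27.4/20.1494
= 2.67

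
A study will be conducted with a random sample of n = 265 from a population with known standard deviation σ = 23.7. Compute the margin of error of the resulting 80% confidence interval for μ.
Margin of error = 1.87

Margin of error = z* · σ/√n
= 1.282 · 23.7/√265
= 1.282 · 23.7/16.2788
= 1.87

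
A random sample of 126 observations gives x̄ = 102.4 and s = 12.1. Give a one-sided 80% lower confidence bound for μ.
μ ≥ 101.49

Lower bound (one-sided):
t* = 0.845 (one-sided for 80%)
Lower bound = x̄ - t* · s/√n = 102.4 - 0.845 · 12.1/√126 = 101.49

We are 80% confident that μ ≥ 101.49.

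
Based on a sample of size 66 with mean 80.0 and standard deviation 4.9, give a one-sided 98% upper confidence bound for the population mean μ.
μ ≤ 81.26

Upper bound (one-sided):
t* = 2.096 (one-sided for 98%)
Upper bound = x̄ + t* · s/√n = 80.0 + 2.096 · 4.9/√66 = 81.26

We are 98% confident that μ ≤ 81.26.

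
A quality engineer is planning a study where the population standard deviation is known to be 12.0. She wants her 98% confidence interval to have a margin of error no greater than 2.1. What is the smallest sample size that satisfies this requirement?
n ≥ 177

For margin E ≤ 2.1:
n ≥ (z* · σ / E)²
n ≥ (2.326 · 12.0 / 2.1)²
n ≥ 176.66

Minimum n = 177 (rounding up)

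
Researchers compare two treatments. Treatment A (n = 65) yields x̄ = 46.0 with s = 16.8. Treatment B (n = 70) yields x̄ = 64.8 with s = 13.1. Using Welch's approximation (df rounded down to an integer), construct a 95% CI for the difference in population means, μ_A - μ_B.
(-23.96, -13.64)

Difference: x̄₁ - x̄₂ = -18.80
SE = √(s₁²/n₁ + s₂²/n₂) = √(16.8²/65 + 13.1²/70) = 2.6065
df = 120.92 → 120 (Welch–Satterthwaite, rounded down)
t* = 1.980

CI: -18.80 ± 1.980 · 2.6065 = -18.80 ± 5.16 = (-23.96, -13.64)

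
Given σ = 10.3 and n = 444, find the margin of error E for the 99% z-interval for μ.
Margin of error = 1.26

Margin of error = z* · σ/√n
= 2.576 · 10.3/√444
= 2.576 · 10.3/21.0713
= 1.26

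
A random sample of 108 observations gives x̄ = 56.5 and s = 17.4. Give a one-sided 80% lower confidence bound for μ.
μ ≥ 55.09

Lower bound (one-sided):
t* = 0.845 (one-sided for 80%)
Lower bound = x̄ - t* · s/√n = 56.5 - 0.845 · 17.4/√108 = 55.09

We are 80% confident that μ ≥ 55.09.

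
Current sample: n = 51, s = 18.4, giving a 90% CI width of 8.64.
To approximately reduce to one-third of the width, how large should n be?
n ≈ 459

CI width ∝ 1/√n
To reduce width by factor 3, need √n to grow by 3 → need 3² = 9 times as many samples.

Current: n = 51, width = 8.64
New: n = 459, width ≈ 2.83

Width reduced by factor of 8.64/2.83 = 3.05.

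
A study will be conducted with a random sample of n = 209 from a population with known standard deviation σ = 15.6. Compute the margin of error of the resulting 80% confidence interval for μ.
Margin of error = 1.38

Margin of error = z* · σ/√n
= 1.282 · 15.6/√209
= 1.282 · 15.6/14.4568
= 1.38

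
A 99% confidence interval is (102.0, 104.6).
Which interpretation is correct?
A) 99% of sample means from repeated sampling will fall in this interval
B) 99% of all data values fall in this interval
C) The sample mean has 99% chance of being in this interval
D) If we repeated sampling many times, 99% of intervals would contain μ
D

A) Wrong — coverage applies to intervals containing μ, not to future x̄ values.
B) Wrong — a CI is about the parameter μ, not individual data values.
C) Wrong — x̄ is observed and sits in the interval by construction.
D) Correct — this is the frequentist long-run coverage interpretation.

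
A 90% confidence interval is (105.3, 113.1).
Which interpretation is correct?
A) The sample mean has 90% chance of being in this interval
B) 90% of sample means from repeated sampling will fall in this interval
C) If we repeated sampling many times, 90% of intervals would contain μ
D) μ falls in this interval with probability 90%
C

A) Wrong — x̄ is observed and sits in the interval by construction.
B) Wrong — coverage applies to intervals containing μ, not to future x̄ values.
C) Correct — this is the frequentist long-run coverage interpretation.
D) Wrong — μ is fixed; the randomness lives in the interval, not in μ.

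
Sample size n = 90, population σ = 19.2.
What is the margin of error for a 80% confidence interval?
Margin of error = 2.59

Margin of error = z* · σ/√n
= 1.282 · 19.2/√90
= 1.282 · 19.2/9.4868
= 2.59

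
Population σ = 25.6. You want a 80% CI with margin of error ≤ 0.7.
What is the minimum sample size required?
n ≥ 2199

For margin E ≤ 0.7:
n ≥ (z* · σ / E)²
n ≥ (1.282 · 25.6 / 0.7)²
n ≥ 2198.16

Minimum n = 2199 (rounding up)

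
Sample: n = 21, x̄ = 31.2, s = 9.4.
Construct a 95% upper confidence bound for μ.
μ ≤ 34.74

Upper bound (one-sided):
t* = 1.725 (one-sided for 95%)
Upper bound = x̄ + t* · s/√n = 31.2 + 1.725 · 9.4/√21 = 34.74

We are 95% confident that μ ≤ 34.74.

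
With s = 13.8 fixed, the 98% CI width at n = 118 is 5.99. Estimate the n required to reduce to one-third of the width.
n ≈ 1062

CI width ∝ 1/√n
To reduce width by factor 3, need √n to grow by 3 → need 3² = 9 times as many samples.

Current: n = 118, width = 5.99
New: n = 1062, width ≈ 1.97

Width reduced by factor of 5.99/1.97 = 3.04.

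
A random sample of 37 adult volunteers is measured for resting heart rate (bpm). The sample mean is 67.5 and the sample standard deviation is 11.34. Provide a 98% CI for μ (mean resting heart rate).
(62.96, 72.04)

t-interval (σ unknown):
df = n - 1 = 36
t* = 2.434 for 98% confidence

Margin of error = t* · s/√n = 2.434 · 11.34/√37 = 4.54

CI: (62.96, 72.04)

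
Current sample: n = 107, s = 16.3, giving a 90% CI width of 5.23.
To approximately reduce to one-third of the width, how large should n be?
n ≈ 963

CI width ∝ 1/√n
To reduce width by factor 3, need √n to grow by 3 → need 3² = 9 times as many samples.

Current: n = 107, width = 5.23
New: n = 963, width ≈ 1.73

Width reduced by factor of 5.23/1.73 = 3.02.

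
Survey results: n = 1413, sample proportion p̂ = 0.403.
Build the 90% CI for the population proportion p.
(0.382, 0.424)

Proportion CI:
SE = √(p̂(1-p̂)/n) = √(0.403 · 0.597 / 1413) = 0.01305

z* = 1.645
Margin = z* · SE = 1.645 · 0.01305 = 0.0215

CI: 0.403 ± 0.0215 = (0.382, 0.424)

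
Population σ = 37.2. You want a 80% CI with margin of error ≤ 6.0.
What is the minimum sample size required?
n ≥ 64

For margin E ≤ 6.0:
n ≥ (z* · σ / E)²
n ≥ (1.282 · 37.2 / 6.0)²
n ≥ 63.18

Minimum n = 64 (rounding up)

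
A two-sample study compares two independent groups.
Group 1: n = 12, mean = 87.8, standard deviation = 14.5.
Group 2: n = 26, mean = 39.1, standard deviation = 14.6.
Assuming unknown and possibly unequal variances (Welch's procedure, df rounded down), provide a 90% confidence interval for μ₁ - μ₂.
(39.97, 57.43)

Difference: x̄₁ - x̄₂ = 48.70
SE = √(s₁²/n₁ + s₂²/n₂) = √(14.5²/12 + 14.6²/26) = 5.0714
df = 21.62 → 21 (Welch–Satterthwaite, rounded down)
t* = 1.721

CI: 48.70 ± 1.721 · 5.0714 = 48.70 ± 8.73 = (39.97, 57.43)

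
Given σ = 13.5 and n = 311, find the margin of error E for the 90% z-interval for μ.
Margin of error = 1.26

Margin of error = z* · σ/√n
= 1.645 · 13.5/√311
= 1.645 · 13.5/17.6352
= 1.26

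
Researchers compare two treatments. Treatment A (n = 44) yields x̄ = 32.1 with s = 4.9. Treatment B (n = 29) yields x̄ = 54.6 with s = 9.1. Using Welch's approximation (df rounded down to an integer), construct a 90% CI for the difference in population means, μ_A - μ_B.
(-25.61, -19.39)

Difference: x̄₁ - x̄₂ = -22.50
SE = √(s₁²/n₁ + s₂²/n₂) = √(4.9²/44 + 9.1²/29) = 1.8442
df = 38.80 → 38 (Welch–Satterthwaite, rounded down)
t* = 1.686

CI: -22.50 ± 1.686 · 1.8442 = -22.50 ± 3.11 = (-25.61, -19.39)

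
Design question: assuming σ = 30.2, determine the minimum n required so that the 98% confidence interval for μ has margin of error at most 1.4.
n ≥ 2518

For margin E ≤ 1.4:
n ≥ (z* · σ / E)²
n ≥ (2.326 · 30.2 / 1.4)²
n ≥ 2517.54

Minimum n = 2518 (rounding up)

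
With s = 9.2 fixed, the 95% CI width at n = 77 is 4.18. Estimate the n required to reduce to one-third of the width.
n ≈ 693

CI width ∝ 1/√n
To reduce width by factor 3, need √n to grow by 3 → need 3² = 9 times as many samples.

Current: n = 77, width = 4.18
New: n = 693, width ≈ 1.37

Width reduced by factor of 4.18/1.37 = 3.05.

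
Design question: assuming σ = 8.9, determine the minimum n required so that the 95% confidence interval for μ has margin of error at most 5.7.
n ≥ 10

For margin E ≤ 5.7:
n ≥ (z* · σ / E)²
n ≥ (1.960 · 8.9 / 5.7)²
n ≥ 9.37

Minimum n = 10 (rounding up)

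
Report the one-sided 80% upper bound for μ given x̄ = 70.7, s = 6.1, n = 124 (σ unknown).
μ ≤ 71.16

Upper bound (one-sided):
t* = 0.845 (one-sided for 80%)
Upper bound = x̄ + t* · s/√n = 70.7 + 0.845 · 6.1/√124 = 71.16

We are 80% confident that μ ≤ 71.16.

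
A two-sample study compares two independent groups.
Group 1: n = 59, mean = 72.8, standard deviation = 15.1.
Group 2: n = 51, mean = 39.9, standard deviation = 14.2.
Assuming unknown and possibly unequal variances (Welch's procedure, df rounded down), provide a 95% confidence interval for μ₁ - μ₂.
(27.36, 38.44)

Difference: x̄₁ - x̄₂ = 32.90
SE = √(s₁²/n₁ + s₂²/n₂) = √(15.1²/59 + 14.2²/51) = 2.7961
df = 107.21 → 107 (Welch–Satterthwaite, rounded down)
t* = 1.982

CI: 32.90 ± 1.982 · 2.7961 = 32.90 ± 5.54 = (27.36, 38.44)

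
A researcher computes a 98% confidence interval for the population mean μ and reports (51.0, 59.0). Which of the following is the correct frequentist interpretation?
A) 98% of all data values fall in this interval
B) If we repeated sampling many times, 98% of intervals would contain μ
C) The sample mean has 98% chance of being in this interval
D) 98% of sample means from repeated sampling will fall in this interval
B

A) Wrong — a CI is about the parameter μ, not individual data values.
B) Correct — this is the frequentist long-run coverage interpretation.
C) Wrong — x̄ is observed and sits in the interval by construction.
D) Wrong — coverage applies to intervals containing μ, not to future x̄ values.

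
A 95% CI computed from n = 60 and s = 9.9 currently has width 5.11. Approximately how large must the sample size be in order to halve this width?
n ≈ 240

CI width ∝ 1/√n
To reduce width by factor 2, need √n to grow by 2 → need 2² = 4 times as many samples.

Current: n = 60, width = 5.11
New: n = 240, width ≈ 2.52

Width reduced by factor of 5.11/2.52 = 2.03.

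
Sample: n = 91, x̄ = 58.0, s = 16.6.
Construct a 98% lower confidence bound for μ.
μ ≥ 54.37

Lower bound (one-sided):
t* = 2.084 (one-sided for 98%)
Lower bound = x̄ - t* · s/√n = 58.0 - 2.084 · 16.6/√91 = 54.37

We are 98% confident that μ ≥ 54.37.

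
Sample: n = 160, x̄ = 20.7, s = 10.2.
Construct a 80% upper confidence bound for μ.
μ ≤ 21.38

Upper bound (one-sided):
t* = 0.844 (one-sided for 80%)
Upper bound = x̄ + t* · s/√n = 20.7 + 0.844 · 10.2/√160 = 21.38

We are 80% confident that μ ≤ 21.38.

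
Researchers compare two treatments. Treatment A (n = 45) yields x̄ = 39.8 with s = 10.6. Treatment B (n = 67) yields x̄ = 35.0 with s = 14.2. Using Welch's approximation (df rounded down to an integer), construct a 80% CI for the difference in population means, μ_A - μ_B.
(1.78, 7.82)

Difference: x̄₁ - x̄₂ = 4.80
SE = √(s₁²/n₁ + s₂²/n₂) = √(10.6²/45 + 14.2²/67) = 2.3466
df = 108.71 → 108 (Welch–Satterthwaite, rounded down)
t* = 1.289

CI: 4.80 ± 1.289 · 2.3466 = 4.80 ± 3.02 = (1.78, 7.82)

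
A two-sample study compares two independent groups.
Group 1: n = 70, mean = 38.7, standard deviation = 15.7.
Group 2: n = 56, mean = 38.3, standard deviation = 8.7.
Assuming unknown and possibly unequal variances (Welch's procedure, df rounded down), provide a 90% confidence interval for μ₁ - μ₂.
(-3.26, 4.06)

Difference: x̄₁ - x̄₂ = 0.40
SE = √(s₁²/n₁ + s₂²/n₂) = √(15.7²/70 + 8.7²/56) = 2.2075
df = 111.52 → 111 (Welch–Satterthwaite, rounded down)
t* = 1.659

CI: 0.40 ± 1.659 · 2.2075 = 0.40 ± 3.66 = (-3.26, 4.06)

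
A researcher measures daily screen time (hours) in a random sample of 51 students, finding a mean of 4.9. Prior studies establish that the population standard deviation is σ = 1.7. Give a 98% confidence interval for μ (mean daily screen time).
(4.35, 5.45)

z-interval (σ known):
z* = 2.326 for 98% confidence

Margin of error = z* · σ/√n = 2.326 · 1.7/√51 = 0.55

CI: (4.9 - 0.55, 4.9 + 0.55) = (4.35, 5.45)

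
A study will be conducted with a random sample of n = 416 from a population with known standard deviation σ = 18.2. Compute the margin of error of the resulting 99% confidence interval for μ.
Margin of error = 2.30

Margin of error = z* · σ/√n
= 2.576 · 18.2/√416
= 2.576 · 18.2/20.3961
= 2.30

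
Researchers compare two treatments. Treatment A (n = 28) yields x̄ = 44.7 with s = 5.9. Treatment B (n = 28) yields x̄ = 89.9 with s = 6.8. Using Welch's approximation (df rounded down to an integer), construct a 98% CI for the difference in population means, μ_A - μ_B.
(-49.28, -41.12)

Difference: x̄₁ - x̄₂ = -45.20
SE = √(s₁²/n₁ + s₂²/n₂) = √(5.9²/28 + 6.8²/28) = 1.7014
df = 52.95 → 52 (Welch–Satterthwaite, rounded down)
t* = 2.400

CI: -45.20 ± 2.400 · 1.7014 = -45.20 ± 4.08 = (-49.28, -41.12)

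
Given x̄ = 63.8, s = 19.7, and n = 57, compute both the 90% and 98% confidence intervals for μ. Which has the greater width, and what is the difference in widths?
98% CI is wider by 3.77

df = 56
90% CI: t* = 1.673, (59.43, 68.17), width = 2 · t* · s/√n = 8.73
98% CI: t* = 2.395, (57.55, 70.05), width = 2 · t* · s/√n = 12.50

The 98% CI is wider by 12.50 - 8.73 = 3.77.
Higher confidence requires a wider interval.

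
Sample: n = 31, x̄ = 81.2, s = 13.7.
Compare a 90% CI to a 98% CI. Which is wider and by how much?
98% CI is wider by 3.74

df = 30
90% CI: t* = 1.697, (77.02, 85.38), width = 2 · t* · s/√n = 8.35
98% CI: t* = 2.457, (75.15, 87.25), width = 2 · t* · s/√n = 12.09

The 98% CI is wider by 12.09 - 8.35 = 3.74.
Higher confidence requires a wider interval.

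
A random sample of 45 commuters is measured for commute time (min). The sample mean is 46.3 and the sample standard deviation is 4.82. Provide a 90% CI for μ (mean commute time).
(45.09, 47.51)

t-interval (σ unknown):
df = n - 1 = 44
t* = 1.680 for 90% confidence

Margin of error = t* · s/√n = 1.680 · 4.82/√45 = 1.21

CI: (45.09, 47.51)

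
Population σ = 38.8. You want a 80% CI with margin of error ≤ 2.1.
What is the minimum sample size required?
n ≥ 562

For margin E ≤ 2.1:
n ≥ (z* · σ / E)²
n ≥ (1.282 · 38.8 / 2.1)²
n ≥ 561.05

Minimum n = 562 (rounding up)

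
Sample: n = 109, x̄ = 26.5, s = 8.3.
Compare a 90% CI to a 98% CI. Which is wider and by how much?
98% CI is wider by 1.11

df = 108
90% CI: t* = 1.659, (25.18, 27.82), width = 2 · t* · s/√n = 2.64
98% CI: t* = 2.361, (24.62, 28.38), width = 2 · t* · s/√n = 3.75

The 98% CI is wider by 3.75 - 2.64 = 1.11.
Higher confidence requires a wider interval.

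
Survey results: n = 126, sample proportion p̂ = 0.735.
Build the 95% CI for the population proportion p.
(0.658, 0.812)

Proportion CI:
SE = √(p̂(1-p̂)/n) = √(0.735 · 0.265 / 126) = 0.03932

z* = 1.960
Margin = z* · SE = 1.960 · 0.03932 = 0.0771

CI: 0.735 ± 0.0771 = (0.658, 0.812)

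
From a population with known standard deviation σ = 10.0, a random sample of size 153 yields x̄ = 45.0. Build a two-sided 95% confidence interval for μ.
(43.42, 46.58)

z-interval (σ known):
z* = 1.960 for 95% confidence

Margin of error = z* · σ/√n = 1.960 · 10.0/√153 = 1.58

CI: (45.0 - 1.58, 45.0 + 1.58) = (43.42, 46.58)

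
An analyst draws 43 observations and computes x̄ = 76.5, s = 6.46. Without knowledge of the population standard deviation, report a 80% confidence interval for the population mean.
(75.22, 77.78)

t-interval (σ unknown):
df = n - 1 = 42
t* = 1.302 for 80% confidence

Margin of error = t* · s/√n = 1.302 · 6.46/√43 = 1.28

CI: (75.22, 77.78)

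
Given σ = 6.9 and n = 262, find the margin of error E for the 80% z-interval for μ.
Margin of error = 0.55

Margin of error = z* · σ/√n
= 1.282 · 6.9/√262
= 1.282 · 6.9/16.1864
= 0.55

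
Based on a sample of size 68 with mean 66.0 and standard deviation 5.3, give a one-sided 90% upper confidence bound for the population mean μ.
μ ≤ 66.83

Upper bound (one-sided):
t* = 1.294 (one-sided for 90%)
Upper bound = x̄ + t* · s/√n = 66.0 + 1.294 · 5.3/√68 = 66.83

We are 90% confident that μ ≤ 66.83.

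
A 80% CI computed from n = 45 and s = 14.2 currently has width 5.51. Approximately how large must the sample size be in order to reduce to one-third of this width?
n ≈ 405

CI width ∝ 1/√n
To reduce width by factor 3, need √n to grow by 3 → need 3² = 9 times as many samples.

Current: n = 45, width = 5.51
New: n = 405, width ≈ 1.81

Width reduced by factor of 5.51/1.81 = 3.04.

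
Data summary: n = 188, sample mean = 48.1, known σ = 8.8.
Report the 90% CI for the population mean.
(47.04, 49.16)

z-interval (σ known):
z* = 1.645 for 90% confidence

Margin of error = z* · σ/√n = 1.645 · 8.8/√188 = 1.06

CI: (48.1 - 1.06, 48.1 + 1.06) = (47.04, 49.16)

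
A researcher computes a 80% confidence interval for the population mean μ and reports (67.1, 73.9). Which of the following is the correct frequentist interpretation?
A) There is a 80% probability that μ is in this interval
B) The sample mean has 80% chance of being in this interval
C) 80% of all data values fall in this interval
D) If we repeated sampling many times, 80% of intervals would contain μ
D

A) Wrong — μ is fixed; the randomness lives in the interval, not in μ.
B) Wrong — x̄ is observed and sits in the interval by construction.
C) Wrong — a CI is about the parameter μ, not individual data values.
D) Correct — this is the frequentist long-run coverage interpretation.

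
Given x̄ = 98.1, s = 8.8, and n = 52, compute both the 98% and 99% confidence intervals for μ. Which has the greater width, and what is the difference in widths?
99% CI is wider by 0.67

df = 51
98% CI: t* = 2.402, (95.17, 101.03), width = 2 · t* · s/√n = 5.86
99% CI: t* = 2.676, (94.83, 101.37), width = 2 · t* · s/√n = 6.53

The 99% CI is wider by 6.53 - 5.86 = 0.67.
Higher confidence requires a wider interval.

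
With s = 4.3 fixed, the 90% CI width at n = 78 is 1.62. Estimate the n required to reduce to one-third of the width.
n ≈ 702

CI width ∝ 1/√n
To reduce width by factor 3, need √n to grow by 3 → need 3² = 9 times as many samples.

Current: n = 78, width = 1.62
New: n = 702, width ≈ 0.53

Width reduced by factor of 1.62/0.53 = 3.06.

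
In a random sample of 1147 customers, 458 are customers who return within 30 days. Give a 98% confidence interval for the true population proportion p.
(0.366, 0.433)

Proportion CI:
p̂ = 458/1147 = 0.39930
SE = √(p̂(1-p̂)/n) = √(0.39930 · 0.60070 / 1147) = 0.01446

z* = 2.326
Margin = z* · SE = 2.326 · 0.01446 = 0.0336

CI: 0.39930 ± 0.0336 = (0.366, 0.433)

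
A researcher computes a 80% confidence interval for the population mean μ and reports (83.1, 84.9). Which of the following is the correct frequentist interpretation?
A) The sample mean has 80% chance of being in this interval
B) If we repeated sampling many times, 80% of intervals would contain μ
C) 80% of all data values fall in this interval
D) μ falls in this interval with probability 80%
B

A) Wrong — x̄ is observed and sits in the interval by construction.
B) Correct — this is the frequentist long-run coverage interpretation.
C) Wrong — a CI is about the parameter μ, not individual data values.
D) Wrong — μ is fixed; the randomness lives in the interval, not in μ.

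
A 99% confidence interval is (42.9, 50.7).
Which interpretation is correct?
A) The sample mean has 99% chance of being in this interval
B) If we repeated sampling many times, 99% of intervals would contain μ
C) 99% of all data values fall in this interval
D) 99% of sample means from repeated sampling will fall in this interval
B

A) Wrong — x̄ is observed and sits in the interval by construction.
B) Correct — this is the frequentist long-run coverage interpretation.
C) Wrong — a CI is about the parameter μ, not individual data values.
D) Wrong — coverage applies to intervals containing μ, not to future x̄ values.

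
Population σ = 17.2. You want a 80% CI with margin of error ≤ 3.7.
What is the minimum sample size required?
n ≥ 36

For margin E ≤ 3.7:
n ≥ (z* · σ / E)²
n ≥ (1.282 · 17.2 / 3.7)²
n ≥ 35.52

Minimum n = 36 (rounding up)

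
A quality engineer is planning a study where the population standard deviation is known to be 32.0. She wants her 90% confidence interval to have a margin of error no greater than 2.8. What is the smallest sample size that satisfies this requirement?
n ≥ 354

For margin E ≤ 2.8:
n ≥ (z* · σ / E)²
n ≥ (1.645 · 32.0 / 2.8)²
n ≥ 353.44

Minimum n = 354 (rounding up)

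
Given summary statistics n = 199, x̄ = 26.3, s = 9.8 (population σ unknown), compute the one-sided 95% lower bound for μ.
μ ≥ 25.15

Lower bound (one-sided):
t* = 1.653 (one-sided for 95%)
Lower bound = x̄ - t* · s/√n = 26.3 - 1.653 · 9.8/√199 = 25.15

We are 95% confident that μ ≥ 25.15.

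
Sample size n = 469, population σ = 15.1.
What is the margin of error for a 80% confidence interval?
Margin of error = 0.89

Margin of error = z* · σ/√n
= 1.282 · 15.1/√469
= 1.282 · 15.1/21.6564
= 0.89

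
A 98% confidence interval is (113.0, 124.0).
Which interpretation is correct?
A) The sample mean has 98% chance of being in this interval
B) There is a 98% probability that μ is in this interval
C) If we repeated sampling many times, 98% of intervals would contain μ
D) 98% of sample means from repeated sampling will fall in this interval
C

A) Wrong — x̄ is observed and sits in the interval by construction.
B) Wrong — μ is fixed; the randomness lives in the interval, not in μ.
C) Correct — this is the frequentist long-run coverage interpretation.
D) Wrong — coverage applies to intervals containing μ, not to future x̄ values.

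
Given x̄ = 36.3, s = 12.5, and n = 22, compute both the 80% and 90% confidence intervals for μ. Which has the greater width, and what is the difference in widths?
90% CI is wider by 2.12

df = 21
80% CI: t* = 1.323, (32.77, 39.83), width = 2 · t* · s/√n = 7.05
90% CI: t* = 1.721, (31.71, 40.89), width = 2 · t* · s/√n = 9.17

The 90% CI is wider by 9.17 - 7.05 = 2.12.
Higher confidence requires a wider interval.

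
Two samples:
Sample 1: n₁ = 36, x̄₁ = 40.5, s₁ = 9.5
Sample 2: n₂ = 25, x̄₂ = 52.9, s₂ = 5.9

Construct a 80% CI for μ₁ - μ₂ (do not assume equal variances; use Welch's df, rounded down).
(-14.96, -9.84)

Difference: x̄₁ - x̄₂ = -12.40
SE = √(s₁²/n₁ + s₂²/n₂) = √(9.5²/36 + 5.9²/25) = 1.9747
df = 58.40 → 58 (Welch–Satterthwaite, rounded down)
t* = 1.296

CI: -12.40 ± 1.296 · 1.9747 = -12.40 ± 2.56 = (-14.96, -9.84)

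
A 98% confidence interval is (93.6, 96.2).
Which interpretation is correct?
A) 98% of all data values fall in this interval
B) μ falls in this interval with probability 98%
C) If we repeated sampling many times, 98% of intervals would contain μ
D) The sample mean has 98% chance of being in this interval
C

A) Wrong — a CI is about the parameter μ, not individual data values.
B) Wrong — μ is fixed; the randomness lives in the interval, not in μ.
C) Correct — this is the frequentist long-run coverage interpretation.
D) Wrong — x̄ is observed and sits in the interval by construction.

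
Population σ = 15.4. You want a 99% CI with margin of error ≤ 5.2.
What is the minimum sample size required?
n ≥ 59

For margin E ≤ 5.2:
n ≥ (z* · σ / E)²
n ≥ (2.576 · 15.4 / 5.2)²
n ≥ 58.20

Minimum n = 59 (rounding up)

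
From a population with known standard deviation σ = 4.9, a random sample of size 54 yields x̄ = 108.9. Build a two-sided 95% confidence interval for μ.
(107.59, 110.21)

z-interval (σ known):
z* = 1.960 for 95% confidence

Margin of error = z* · σ/√n = 1.960 · 4.9/√54 = 1.31

CI: (108.9 - 1.31, 108.9 + 1.31) = (107.59, 110.21)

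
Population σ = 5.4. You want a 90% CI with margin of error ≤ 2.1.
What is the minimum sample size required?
n ≥ 18

For margin E ≤ 2.1:
n ≥ (z* · σ / E)²
n ≥ (1.645 · 5.4 / 2.1)²
n ≥ 17.89

Minimum n = 18 (rounding up)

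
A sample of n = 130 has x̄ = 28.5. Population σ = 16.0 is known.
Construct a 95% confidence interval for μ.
(25.75, 31.25)

z-interval (σ known):
z* = 1.960 for 95% confidence

Margin of error = z* · σ/√n = 1.960 · 16.0/√130 = 2.75

CI: (28.5 - 2.75, 28.5 + 2.75) = (25.75, 31.25)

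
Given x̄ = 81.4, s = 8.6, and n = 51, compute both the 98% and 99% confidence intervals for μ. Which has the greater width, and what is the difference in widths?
99% CI is wider by 0.66

df = 50
98% CI: t* = 2.403, (78.51, 84.29), width = 2 · t* · s/√n = 5.79
99% CI: t* = 2.678, (78.18, 84.62), width = 2 · t* · s/√n = 6.45

The 99% CI is wider by 6.45 - 5.79 = 0.66.
Higher confidence requires a wider interval.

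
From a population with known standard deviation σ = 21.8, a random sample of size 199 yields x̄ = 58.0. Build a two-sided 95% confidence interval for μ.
(54.97, 61.03)

z-interval (σ known):
z* = 1.960 for 95% confidence

Margin of error = z* · σ/√n = 1.960 · 21.8/√199 = 3.03

CI: (58.0 - 3.03, 58.0 + 3.03) = (54.97, 61.03)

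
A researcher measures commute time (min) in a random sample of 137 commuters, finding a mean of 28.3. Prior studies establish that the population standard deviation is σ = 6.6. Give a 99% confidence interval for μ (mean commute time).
(26.85, 29.75)

z-interval (σ known):
z* = 2.576 for 99% confidence

Margin of error = z* · σ/√n = 2.576 · 6.6/√137 = 1.45

CI: (28.3 - 1.45, 28.3 + 1.45) = (26.85, 29.75)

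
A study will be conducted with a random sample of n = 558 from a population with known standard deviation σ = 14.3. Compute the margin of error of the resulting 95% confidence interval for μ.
Margin of error = 1.19

Margin of error = z* · σ/√n
= 1.960 · 14.3/√558
= 1.960 · 14.3/23.6220
= 1.19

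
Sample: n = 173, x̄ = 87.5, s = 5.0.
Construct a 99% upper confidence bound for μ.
μ ≤ 88.39

Upper bound (one-sided):
t* = 2.348 (one-sided for 99%)
Upper bound = x̄ + t* · s/√n = 87.5 + 2.348 · 5.0/√173 = 88.39

We are 99% confident that μ ≤ 88.39.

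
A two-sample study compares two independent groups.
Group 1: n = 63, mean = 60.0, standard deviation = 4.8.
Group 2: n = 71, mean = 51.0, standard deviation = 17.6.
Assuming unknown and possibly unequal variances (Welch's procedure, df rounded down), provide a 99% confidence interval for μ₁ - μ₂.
(3.26, 14.74)

Difference: x̄₁ - x̄₂ = 9.00
SE = √(s₁²/n₁ + s₂²/n₂) = √(4.8²/63 + 17.6²/71) = 2.1745
df = 81.58 → 81 (Welch–Satterthwaite, rounded down)
t* = 2.638

CI: 9.00 ± 2.638 · 2.1745 = 9.00 ± 5.74 = (3.26, 14.74)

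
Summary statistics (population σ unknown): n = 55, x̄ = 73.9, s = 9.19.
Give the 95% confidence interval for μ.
(71.42, 76.38)

t-interval (σ unknown):
df = n - 1 = 54
t* = 2.005 for 95% confidence

Margin of error = t* · s/√n = 2.005 · 9.19/√55 = 2.48

CI: (71.42, 76.38)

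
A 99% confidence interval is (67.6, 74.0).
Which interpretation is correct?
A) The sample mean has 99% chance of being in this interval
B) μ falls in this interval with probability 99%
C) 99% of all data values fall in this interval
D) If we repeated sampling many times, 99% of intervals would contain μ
D

A) Wrong — x̄ is observed and sits in the interval by construction.
B) Wrong — μ is fixed; the randomness lives in the interval, not in μ.
C) Wrong — a CI is about the parameter μ, not individual data values.
D) Correct — this is the frequentist long-run coverage interpretation.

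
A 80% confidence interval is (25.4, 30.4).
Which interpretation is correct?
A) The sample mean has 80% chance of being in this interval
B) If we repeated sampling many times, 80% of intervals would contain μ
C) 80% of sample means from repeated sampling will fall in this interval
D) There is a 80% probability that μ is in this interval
B

A) Wrong — x̄ is observed and sits in the interval by construction.
B) Correct — this is the frequentist long-run coverage interpretation.
C) Wrong — coverage applies to intervals containing μ, not to future x̄ values.
D) Wrong — μ is fixed; the randomness lives in the interval, not in μ.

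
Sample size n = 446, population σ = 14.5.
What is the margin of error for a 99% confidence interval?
Margin of error = 1.77

Margin of error = z* · σ/√n
= 2.576 · 14.5/√446
= 2.576 · 14.5/21.1187
= 1.77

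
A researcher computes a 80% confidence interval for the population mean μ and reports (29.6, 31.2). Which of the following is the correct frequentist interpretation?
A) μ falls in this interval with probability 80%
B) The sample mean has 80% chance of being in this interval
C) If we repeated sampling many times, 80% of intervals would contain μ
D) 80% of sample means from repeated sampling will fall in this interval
C

A) Wrong — μ is fixed; the randomness lives in the interval, not in μ.
B) Wrong — x̄ is observed and sits in the interval by construction.
C) Correct — this is the frequentist long-run coverage interpretation.
D) Wrong — coverage applies to intervals containing μ, not to future x̄ values.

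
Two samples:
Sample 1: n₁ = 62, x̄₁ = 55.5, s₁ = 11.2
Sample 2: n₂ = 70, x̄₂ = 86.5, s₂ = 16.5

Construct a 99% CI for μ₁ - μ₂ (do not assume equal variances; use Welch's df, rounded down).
(-37.36, -24.64)

Difference: x̄₁ - x̄₂ = -31.00
SE = √(s₁²/n₁ + s₂²/n₂) = √(11.2²/62 + 16.5²/70) = 2.4316
df = 122.09 → 122 (Welch–Satterthwaite, rounded down)
t* = 2.617

CI: -31.00 ± 2.617 · 2.4316 = -31.00 ± 6.36 = (-37.36, -24.64)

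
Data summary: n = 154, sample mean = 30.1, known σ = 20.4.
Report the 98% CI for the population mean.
(26.28, 33.92)

z-interval (σ known):
z* = 2.326 for 98% confidence

Margin of error = z* · σ/√n = 2.326 · 20.4/√154 = 3.82

CI: (30.1 - 3.82, 30.1 + 3.82) = (26.28, 33.92)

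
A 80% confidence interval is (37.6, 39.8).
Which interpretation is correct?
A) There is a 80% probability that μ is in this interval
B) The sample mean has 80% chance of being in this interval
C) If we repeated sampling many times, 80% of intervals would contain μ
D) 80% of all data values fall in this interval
C

A) Wrong — μ is fixed; the randomness lives in the interval, not in μ.
B) Wrong — x̄ is observed and sits in the interval by construction.
C) Correct — this is the frequentist long-run coverage interpretation.
D) Wrong — a CI is about the parameter μ, not individual data values.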